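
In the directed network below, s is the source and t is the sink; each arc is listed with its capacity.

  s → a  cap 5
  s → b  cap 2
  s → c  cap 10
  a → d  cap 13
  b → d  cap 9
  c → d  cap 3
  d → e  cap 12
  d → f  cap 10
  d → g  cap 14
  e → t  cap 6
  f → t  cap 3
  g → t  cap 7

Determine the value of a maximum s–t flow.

10

Augment s→a→d→e→t: bottleneck 5, flow now 5.
Augment s→b→d→e→t: bottleneck 1, flow now 6.
Augment s→b→d→f→t: bottleneck 1, flow now 7.
Augment s→c→d→f→t: bottleneck 2, flow now 9.
Augment s→c→d→g→t: bottleneck 1, flow now 10.
No augmenting path remains; maximum flow = 10.
In the residual graph, reachable from s: {s, c}.
Min-cut edges: s→a (5), s→b (2), c→d (3); capacity 5 + 2 + 3 = 10.
This cut is saturated, so no flow can exceed 10.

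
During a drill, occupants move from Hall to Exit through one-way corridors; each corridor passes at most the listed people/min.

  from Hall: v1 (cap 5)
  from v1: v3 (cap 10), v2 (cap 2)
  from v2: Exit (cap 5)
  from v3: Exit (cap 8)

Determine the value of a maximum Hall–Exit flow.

Augment Hall→v1→v2→Exit: bottleneck 2, flow now 2.
Augment Hall→v1→v3→Exit: bottleneck 3, flow now 5.
No augmenting path remains; maximum flow = 5.
In the residual graph, reachable from Hall: {Hall}.
Min-cut edges: Hall→v1 (5); capacity 5 = 5.
This cut is saturated, so no flow can exceed 5.

5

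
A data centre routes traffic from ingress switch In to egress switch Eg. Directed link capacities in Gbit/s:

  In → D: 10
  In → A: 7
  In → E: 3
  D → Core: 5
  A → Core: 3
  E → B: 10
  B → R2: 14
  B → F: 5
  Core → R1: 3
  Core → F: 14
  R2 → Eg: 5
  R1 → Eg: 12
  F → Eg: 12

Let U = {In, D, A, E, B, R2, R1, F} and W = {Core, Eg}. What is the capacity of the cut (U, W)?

Edges leaving {In, D, A, E, B, R2, R1, F}: D→Core (5), A→Core (3), R2→Eg (5), R1→Eg (12), F→Eg (12).
Cut capacity = 5 + 3 + 5 + 12 + 12 = 37.

37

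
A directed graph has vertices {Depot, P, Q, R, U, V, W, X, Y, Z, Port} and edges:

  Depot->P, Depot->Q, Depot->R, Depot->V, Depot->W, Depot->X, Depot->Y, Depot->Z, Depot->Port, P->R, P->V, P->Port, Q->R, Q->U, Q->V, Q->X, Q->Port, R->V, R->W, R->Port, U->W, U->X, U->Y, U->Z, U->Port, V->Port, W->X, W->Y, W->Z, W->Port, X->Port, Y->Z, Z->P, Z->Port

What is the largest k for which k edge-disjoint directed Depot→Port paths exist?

8

Assign every edge capacity 1; by Menger, the answer equals the max flow.
Path Depot→Port (+1); total 1.
Path Depot→P→Port (+1); total 2.
Path Depot→Q→Port (+1); total 3.
Path Depot→R→Port (+1); total 4.
Path Depot→V→Port (+1); total 5.
Path Depot→W→Port (+1); total 6.
Path Depot→X→Port (+1); total 7.
Path Depot→Z→Port (+1); total 8.
No residual Depot→Port path; max flow = 8.
Certifying cut of size 8: {Depot→Port, Depot→Q, P→Port, R→Port, V→Port, W→Port, X→Port, Z→Port}.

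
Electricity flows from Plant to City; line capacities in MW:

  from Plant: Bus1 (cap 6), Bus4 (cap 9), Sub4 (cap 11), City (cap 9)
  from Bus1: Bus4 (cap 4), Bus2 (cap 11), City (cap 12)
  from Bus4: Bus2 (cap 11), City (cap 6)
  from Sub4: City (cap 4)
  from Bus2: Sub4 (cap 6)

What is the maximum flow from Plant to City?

Augment Plant→City: bottleneck 9, flow now 9.
Augment Plant→Bus1→City: bottleneck 6, flow now 15.
Augment Plant→Bus4→City: bottleneck 6, flow now 21.
Augment Plant→Sub4→City: bottleneck 4, flow now 25.
No augmenting path remains; maximum flow = 25.
In the residual graph, reachable from Plant: {Plant, Bus4, Sub4, Bus2}.
Min-cut edges: Plant→Bus1 (6), Plant→City (9), Bus4→City (6), Sub4→City (4); capacity 6 + 9 + 6 + 4 = 25.
This cut is saturated, so no flow can exceed 25.

25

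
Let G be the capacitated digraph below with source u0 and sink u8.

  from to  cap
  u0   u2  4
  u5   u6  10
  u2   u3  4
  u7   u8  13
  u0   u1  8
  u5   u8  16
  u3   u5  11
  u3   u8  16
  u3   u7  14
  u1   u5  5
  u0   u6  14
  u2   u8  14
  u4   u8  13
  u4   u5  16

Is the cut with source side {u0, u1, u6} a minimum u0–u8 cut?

Given cut capacity: 4 + 5 = 9.
Augment u0→u2→u8: bottleneck 4, flow now 4.
Augment u0→u1→u5→u8: bottleneck 5, flow now 9.
No augmenting path remains; maximum flow = 9.
Cut capacity 9 equals the max flow, so it is a minimum cut.

Yes — it is a minimum cut (capacity 9).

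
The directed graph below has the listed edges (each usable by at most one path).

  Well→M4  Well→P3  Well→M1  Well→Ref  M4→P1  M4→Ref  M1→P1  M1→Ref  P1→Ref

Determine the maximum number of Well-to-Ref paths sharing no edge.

Assign every edge capacity 1; by Menger, the answer equals the max flow.
Path Well→Ref (+1); total 1.
Path Well→M4→Ref (+1); total 2.
Path Well→M1→Ref (+1); total 3.
No residual Well→Ref path; max flow = 3.
Certifying cut of size 3: {Well→M1, Well→M4, Well→Ref}.

3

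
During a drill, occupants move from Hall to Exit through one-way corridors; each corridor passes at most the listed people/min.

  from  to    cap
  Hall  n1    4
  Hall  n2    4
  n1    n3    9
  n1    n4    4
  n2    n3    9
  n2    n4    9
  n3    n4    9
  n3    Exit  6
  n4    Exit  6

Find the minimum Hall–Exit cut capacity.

Augment Hall→n1→n3→Exit: bottleneck 4, flow now 4.
Augment Hall→n2→n3→Exit: bottleneck 2, flow now 6.
Augment Hall→n2→n4→Exit: bottleneck 2, flow now 8.
No augmenting path remains; maximum flow = 8.
By max-flow min-cut, the minimum cut capacity equals the max flow.
In the residual graph, reachable from Hall: {Hall}.
Min-cut edges: Hall→n1 (4), Hall→n2 (4); capacity 4 + 4 = 8.

8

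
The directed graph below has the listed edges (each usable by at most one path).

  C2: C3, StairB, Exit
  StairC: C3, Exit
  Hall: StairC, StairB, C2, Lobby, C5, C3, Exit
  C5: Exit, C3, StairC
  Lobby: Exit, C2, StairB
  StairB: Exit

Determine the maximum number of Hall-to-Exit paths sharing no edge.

6

Assign every edge capacity 1; by Menger, the answer equals the max flow.
Path Hall→Exit (+1); total 1.
Path Hall→C5→Exit (+1); total 2.
Path Hall→Lobby→Exit (+1); total 3.
Path Hall→C2→Exit (+1); total 4.
Path Hall→StairC→Exit (+1); total 5.
Path Hall→StairB→Exit (+1); total 6.
No residual Hall→Exit path; max flow = 6.
Certifying cut of size 6: {Hall→C2, Hall→C5, Hall→Exit, Hall→Lobby, Hall→StairB, Hall→StairC}.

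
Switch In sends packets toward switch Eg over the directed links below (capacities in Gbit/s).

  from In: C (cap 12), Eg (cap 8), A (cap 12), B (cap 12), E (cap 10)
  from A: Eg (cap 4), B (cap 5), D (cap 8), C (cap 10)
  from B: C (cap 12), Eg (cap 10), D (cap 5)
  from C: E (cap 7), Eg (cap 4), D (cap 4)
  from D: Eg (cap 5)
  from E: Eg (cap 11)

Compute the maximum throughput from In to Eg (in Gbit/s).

Augment In→Eg: bottleneck 8, flow now 8.
Augment In→A→Eg: bottleneck 4, flow now 12.
Augment In→B→Eg: bottleneck 10, flow now 22.
Augment In→C→Eg: bottleneck 4, flow now 26.
Augment In→E→Eg: bottleneck 10, flow now 36.
Augment In→A→D→Eg: bottleneck 5, flow now 41.
Augment In→C→E→Eg: bottleneck 1, flow now 42.
No augmenting path remains; maximum flow = 42.
In the residual graph, reachable from In: {In, A, B, C, D, E}.
Min-cut edges: In→Eg (8), A→Eg (4), B→Eg (10), C→Eg (4), D→Eg (5), E→Eg (11); capacity 8 + 4 + 10 + 4 + 5 + 11 = 42.
This cut is saturated, so no flow can exceed 42.

42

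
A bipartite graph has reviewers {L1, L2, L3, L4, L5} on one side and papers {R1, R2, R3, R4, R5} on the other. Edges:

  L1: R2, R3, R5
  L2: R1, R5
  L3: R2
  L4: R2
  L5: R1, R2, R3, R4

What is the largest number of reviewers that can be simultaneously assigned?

4

Unit-capacity flow: source→left, listed edges, right→sink; max matching = max flow.
Augmenting path L1→R2 (+1); matched 1.
Augmenting path L2→R1 (+1); matched 2.
Augmenting path L5→R3 (+1); matched 3.
Augmenting path L3→R2→L1→R5 (+1); matched 4.
No augmenting path remains; maximum matching = 4.
König certificate: {L1, L2, L5, R2} is a vertex cover of size 4 (every listed pair touches it), so no matching can be larger.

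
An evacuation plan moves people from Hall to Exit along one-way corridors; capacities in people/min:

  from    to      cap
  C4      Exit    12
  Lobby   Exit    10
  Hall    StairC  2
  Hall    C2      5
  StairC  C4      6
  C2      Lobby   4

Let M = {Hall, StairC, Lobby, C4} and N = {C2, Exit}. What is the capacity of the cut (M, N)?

Edges leaving {Hall, StairC, Lobby, C4}: Hall→C2 (5), Lobby→Exit (10), C4→Exit (12).
Cut capacity = 5 + 10 + 12 = 27.

27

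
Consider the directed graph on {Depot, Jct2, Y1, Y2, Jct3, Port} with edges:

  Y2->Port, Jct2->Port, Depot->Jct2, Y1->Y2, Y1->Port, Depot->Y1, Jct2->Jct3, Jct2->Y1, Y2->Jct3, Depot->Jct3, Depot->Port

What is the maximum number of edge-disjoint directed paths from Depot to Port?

3

Assign every edge capacity 1; by Menger, the answer equals the max flow.
Path Depot→Port (+1); total 1.
Path Depot→Jct2→Port (+1); total 2.
Path Depot→Y1→Port (+1); total 3.
No residual Depot→Port path; max flow = 3.
Certifying cut of size 3: {Depot→Jct2, Depot→Port, Depot→Y1}.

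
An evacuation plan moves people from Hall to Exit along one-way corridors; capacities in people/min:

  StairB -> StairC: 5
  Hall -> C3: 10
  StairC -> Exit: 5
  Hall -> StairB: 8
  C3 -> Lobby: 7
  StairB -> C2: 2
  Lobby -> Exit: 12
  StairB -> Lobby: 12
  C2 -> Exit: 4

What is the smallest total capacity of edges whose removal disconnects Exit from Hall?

Augment Hall→C3→Lobby→Exit: bottleneck 7, flow now 7.
Augment Hall→StairB→Lobby→Exit: bottleneck 5, flow now 12.
Augment Hall→StairB→StairC→Exit: bottleneck 3, flow now 15.
No augmenting path remains; maximum flow = 15.
By max-flow min-cut, the minimum cut capacity equals the max flow.
In the residual graph, reachable from Hall: {Hall, C3}.
Min-cut edges: Hall→StairB (8), C3→Lobby (7); capacity 8 + 7 = 15.

15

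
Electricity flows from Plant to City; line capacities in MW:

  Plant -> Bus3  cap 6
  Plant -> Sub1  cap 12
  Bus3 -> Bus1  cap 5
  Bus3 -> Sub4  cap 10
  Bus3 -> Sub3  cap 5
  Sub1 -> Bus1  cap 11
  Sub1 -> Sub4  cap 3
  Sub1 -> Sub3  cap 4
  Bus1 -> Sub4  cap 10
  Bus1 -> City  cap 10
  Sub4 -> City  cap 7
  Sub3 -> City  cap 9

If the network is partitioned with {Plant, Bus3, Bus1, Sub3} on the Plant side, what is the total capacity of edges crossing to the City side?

Edges leaving {Plant, Bus3, Bus1, Sub3}: Plant→Sub1 (12), Bus3→Sub4 (10), Bus1→Sub4 (10), Bus1→City (10), Sub3→City (9).
Cut capacity = 12 + 10 + 10 + 10 + 9 = 51.

51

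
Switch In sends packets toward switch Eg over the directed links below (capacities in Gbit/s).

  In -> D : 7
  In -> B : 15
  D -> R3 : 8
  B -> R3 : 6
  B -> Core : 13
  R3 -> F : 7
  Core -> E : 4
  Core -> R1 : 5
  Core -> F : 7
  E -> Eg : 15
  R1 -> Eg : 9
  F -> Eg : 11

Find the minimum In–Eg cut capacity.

Augment In→D→R3→F→Eg: bottleneck 7, flow now 7.
Augment In→B→Core→E→Eg: bottleneck 4, flow now 11.
Augment In→B→Core→R1→Eg: bottleneck 5, flow now 16.
Augment In→B→Core→F→Eg: bottleneck 4, flow now 20.
No augmenting path remains; maximum flow = 20.
By max-flow min-cut, the minimum cut capacity equals the max flow.
In the residual graph, reachable from In: {In, D, B, R3}.
Min-cut edges: B→Core (13), R3→F (7); capacity 13 + 7 = 20.

20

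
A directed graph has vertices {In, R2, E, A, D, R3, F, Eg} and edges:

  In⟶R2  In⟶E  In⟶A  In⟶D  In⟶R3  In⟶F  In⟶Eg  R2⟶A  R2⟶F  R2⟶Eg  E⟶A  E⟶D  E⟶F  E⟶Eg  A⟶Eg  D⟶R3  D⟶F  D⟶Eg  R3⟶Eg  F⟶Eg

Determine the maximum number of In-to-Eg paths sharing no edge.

7

Assign every edge capacity 1; by Menger, the answer equals the max flow.
Path In→Eg (+1); total 1.
Path In→R2→Eg (+1); total 2.
Path In→E→Eg (+1); total 3.
Path In→A→Eg (+1); total 4.
Path In→D→Eg (+1); total 5.
Path In→R3→Eg (+1); total 6.
Path In→F→Eg (+1); total 7.
No residual In→Eg path; max flow = 7.
Certifying cut of size 7: {In→A, In→D, In→E, In→Eg, In→F, In→R2, In→R3}.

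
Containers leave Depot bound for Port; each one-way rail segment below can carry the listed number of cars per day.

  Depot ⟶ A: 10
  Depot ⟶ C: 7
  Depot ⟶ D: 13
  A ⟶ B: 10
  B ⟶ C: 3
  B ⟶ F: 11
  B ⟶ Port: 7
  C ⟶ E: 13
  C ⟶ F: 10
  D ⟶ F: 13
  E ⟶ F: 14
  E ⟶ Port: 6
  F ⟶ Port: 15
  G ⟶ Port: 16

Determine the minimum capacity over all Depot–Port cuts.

Augment Depot→A→B→Port: bottleneck 7, flow now 7.
Augment Depot→C→E→Port: bottleneck 6, flow now 13.
Augment Depot→C→F→Port: bottleneck 1, flow now 14.
Augment Depot→D→F→Port: bottleneck 13, flow now 27.
Augment Depot→A→B→F→Port: bottleneck 1, flow now 28.
No augmenting path remains; maximum flow = 28.
By max-flow min-cut, the minimum cut capacity equals the max flow.
In the residual graph, reachable from Depot: {Depot, A, B, C, D, E, F}.
Min-cut edges: B→Port (7), E→Port (6), F→Port (15); capacity 7 + 6 + 15 = 28.

28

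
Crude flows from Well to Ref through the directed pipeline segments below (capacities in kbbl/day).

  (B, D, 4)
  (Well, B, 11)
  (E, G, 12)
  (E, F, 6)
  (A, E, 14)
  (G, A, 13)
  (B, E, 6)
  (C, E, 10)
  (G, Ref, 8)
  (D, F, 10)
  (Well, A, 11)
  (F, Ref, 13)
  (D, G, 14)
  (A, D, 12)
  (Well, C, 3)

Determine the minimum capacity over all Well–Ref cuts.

21

Augment Well→A→D→F→Ref: bottleneck 10, flow now 10.
Augment Well→A→D→G→Ref: bottleneck 1, flow now 11.
Augment Well→B→D→G→Ref: bottleneck 4, flow now 15.
Augment Well→B→E→F→Ref: bottleneck 3, flow now 18.
Augment Well→B→E→G→Ref: bottleneck 3, flow now 21.
No augmenting path remains; maximum flow = 21.
By max-flow min-cut, the minimum cut capacity equals the max flow.
In the residual graph, reachable from Well: {Well, A, B, C, D, E, F, G}.
Min-cut edges: F→Ref (13), G→Ref (8); capacity 13 + 8 = 21.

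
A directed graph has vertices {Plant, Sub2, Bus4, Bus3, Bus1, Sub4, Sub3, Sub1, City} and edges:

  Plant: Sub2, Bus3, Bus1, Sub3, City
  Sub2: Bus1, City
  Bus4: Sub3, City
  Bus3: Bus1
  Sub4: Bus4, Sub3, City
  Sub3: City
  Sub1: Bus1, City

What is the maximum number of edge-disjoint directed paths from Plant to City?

3

Assign every edge capacity 1; by Menger, the answer equals the max flow.
Path Plant→City (+1); total 1.
Path Plant→Sub2→City (+1); total 2.
Path Plant→Sub3→City (+1); total 3.
No residual Plant→City path; max flow = 3.
Certifying cut of size 3: {Plant→City, Plant→Sub2, Plant→Sub3}.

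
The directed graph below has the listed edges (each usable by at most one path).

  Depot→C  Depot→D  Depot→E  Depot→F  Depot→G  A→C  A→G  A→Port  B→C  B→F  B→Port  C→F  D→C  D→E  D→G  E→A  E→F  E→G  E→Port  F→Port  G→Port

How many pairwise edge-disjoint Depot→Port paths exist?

4

Assign every edge capacity 1; by Menger, the answer equals the max flow.
Path Depot→E→Port (+1); total 1.
Path Depot→F→Port (+1); total 2.
Path Depot→G→Port (+1); total 3.
Path Depot→D→E→A→Port (+1); total 4.
No residual Depot→Port path; max flow = 4.
Certifying cut of size 4: {Depot→D, Depot→E, Depot→G, F→Port}.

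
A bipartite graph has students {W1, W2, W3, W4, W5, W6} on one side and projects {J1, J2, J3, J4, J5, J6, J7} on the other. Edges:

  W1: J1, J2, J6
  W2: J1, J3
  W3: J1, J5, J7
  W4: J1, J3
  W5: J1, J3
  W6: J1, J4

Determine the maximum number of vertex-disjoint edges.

Unit-capacity flow: source→left, listed edges, right→sink; max matching = max flow.
Augmenting path W1→J1 (+1); matched 1.
Augmenting path W2→J3 (+1); matched 2.
Augmenting path W3→J5 (+1); matched 3.
Augmenting path W6→J4 (+1); matched 4.
Augmenting path W4→J1→W1→J2 (+1); matched 5.
No augmenting path remains; maximum matching = 5.
König certificate: {W1, W3, W6, J1, J3} is a vertex cover of size 5 (every listed pair touches it), so no matching can be larger.

5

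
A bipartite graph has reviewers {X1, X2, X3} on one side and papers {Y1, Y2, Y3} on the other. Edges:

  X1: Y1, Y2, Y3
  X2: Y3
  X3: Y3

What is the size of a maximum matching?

2

Unit-capacity flow: source→left, listed edges, right→sink; max matching = max flow.
Augmenting path X1→Y1 (+1); matched 1.
Augmenting path X2→Y3 (+1); matched 2.
No augmenting path remains; maximum matching = 2.
König certificate: {X1, Y3} is a vertex cover of size 2 (every listed pair touches it), so no matching can be larger.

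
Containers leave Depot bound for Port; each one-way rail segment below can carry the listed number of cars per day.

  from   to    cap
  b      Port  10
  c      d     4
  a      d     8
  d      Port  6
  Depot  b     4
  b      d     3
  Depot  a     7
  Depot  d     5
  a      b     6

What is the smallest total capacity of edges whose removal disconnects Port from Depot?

16

Augment Depot→b→Port: bottleneck 4, flow now 4.
Augment Depot→d→Port: bottleneck 5, flow now 9.
Augment Depot→a→b→Port: bottleneck 6, flow now 15.
Augment Depot→a→d→Port: bottleneck 1, flow now 16.
No augmenting path remains; maximum flow = 16.
By max-flow min-cut, the minimum cut capacity equals the max flow.
In the residual graph, reachable from Depot: {Depot}.
Min-cut edges: Depot→a (7), Depot→b (4), Depot→d (5); capacity 7 + 4 + 5 = 16.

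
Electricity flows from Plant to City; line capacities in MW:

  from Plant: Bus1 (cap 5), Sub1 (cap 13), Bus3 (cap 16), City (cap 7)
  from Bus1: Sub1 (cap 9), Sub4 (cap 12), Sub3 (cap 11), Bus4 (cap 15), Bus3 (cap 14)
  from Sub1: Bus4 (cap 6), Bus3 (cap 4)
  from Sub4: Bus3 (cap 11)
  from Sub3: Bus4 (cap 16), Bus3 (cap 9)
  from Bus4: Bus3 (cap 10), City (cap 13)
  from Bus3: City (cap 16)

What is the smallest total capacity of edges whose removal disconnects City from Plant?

34

Augment Plant→City: bottleneck 7, flow now 7.
Augment Plant→Bus3→City: bottleneck 16, flow now 23.
Augment Plant→Bus1→Bus4→City: bottleneck 5, flow now 28.
Augment Plant→Sub1→Bus4→City: bottleneck 6, flow now 34.
No augmenting path remains; maximum flow = 34.
By max-flow min-cut, the minimum cut capacity equals the max flow.
In the residual graph, reachable from Plant: {Plant, Sub1, Bus3}.
Min-cut edges: Plant→Bus1 (5), Plant→City (7), Sub1→Bus4 (6), Bus3→City (16); capacity 5 + 7 + 6 + 16 = 34.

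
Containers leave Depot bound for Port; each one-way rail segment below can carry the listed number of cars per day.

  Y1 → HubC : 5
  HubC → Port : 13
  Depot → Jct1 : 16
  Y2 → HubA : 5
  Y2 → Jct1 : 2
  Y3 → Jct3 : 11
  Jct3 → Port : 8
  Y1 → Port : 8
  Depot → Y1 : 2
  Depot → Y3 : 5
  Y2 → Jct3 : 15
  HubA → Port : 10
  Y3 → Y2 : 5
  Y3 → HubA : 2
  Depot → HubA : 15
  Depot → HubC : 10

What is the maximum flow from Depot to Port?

Augment Depot→HubA→Port: bottleneck 10, flow now 10.
Augment Depot→Y1→Port: bottleneck 2, flow now 12.
Augment Depot→HubC→Port: bottleneck 10, flow now 22.
Augment Depot→Y3→Jct3→Port: bottleneck 5, flow now 27.
No augmenting path remains; maximum flow = 27.
In the residual graph, reachable from Depot: {Depot, HubA, Jct1}.
Min-cut edges: Depot→Y3 (5), Depot→Y1 (2), Depot→HubC (10), HubA→Port (10); capacity 5 + 2 + 10 + 10 = 27.
This cut is saturated, so no flow can exceed 27.

27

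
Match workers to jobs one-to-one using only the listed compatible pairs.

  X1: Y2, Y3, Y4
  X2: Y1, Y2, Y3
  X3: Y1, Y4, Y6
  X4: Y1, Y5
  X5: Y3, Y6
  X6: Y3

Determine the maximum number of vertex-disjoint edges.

Unit-capacity flow: source→left, listed edges, right→sink; max matching = max flow.
Augmenting path X1→Y2 (+1); matched 1.
Augmenting path X2→Y1 (+1); matched 2.
Augmenting path X3→Y4 (+1); matched 3.
Augmenting path X4→Y5 (+1); matched 4.
Augmenting path X5→Y3 (+1); matched 5.
Augmenting path X6→Y3→X5→Y6 (+1); matched 6.
No augmenting path remains; maximum matching = 6.
König certificate: {X1, X2, X3, X4, X5, X6} is a vertex cover of size 6 (every listed pair touches it), so no matching can be larger.

6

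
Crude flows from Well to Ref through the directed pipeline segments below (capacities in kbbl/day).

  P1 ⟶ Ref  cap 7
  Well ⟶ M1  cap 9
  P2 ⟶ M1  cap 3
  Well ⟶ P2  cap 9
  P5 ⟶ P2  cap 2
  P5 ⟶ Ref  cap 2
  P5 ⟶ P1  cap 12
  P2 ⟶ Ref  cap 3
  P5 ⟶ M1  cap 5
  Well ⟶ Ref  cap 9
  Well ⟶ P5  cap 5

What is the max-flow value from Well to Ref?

Augment Well→Ref: bottleneck 9, flow now 9.
Augment Well→P5→Ref: bottleneck 2, flow now 11.
Augment Well→P2→Ref: bottleneck 3, flow now 14.
Augment Well→P5→P1→Ref: bottleneck 3, flow now 17.
No augmenting path remains; maximum flow = 17.
In the residual graph, reachable from Well: {Well, P2, M1}.
Min-cut edges: Well→P5 (5), Well→Ref (9), P2→Ref (3); capacity 5 + 9 + 3 = 17.
This cut is saturated, so no flow can exceed 17.

17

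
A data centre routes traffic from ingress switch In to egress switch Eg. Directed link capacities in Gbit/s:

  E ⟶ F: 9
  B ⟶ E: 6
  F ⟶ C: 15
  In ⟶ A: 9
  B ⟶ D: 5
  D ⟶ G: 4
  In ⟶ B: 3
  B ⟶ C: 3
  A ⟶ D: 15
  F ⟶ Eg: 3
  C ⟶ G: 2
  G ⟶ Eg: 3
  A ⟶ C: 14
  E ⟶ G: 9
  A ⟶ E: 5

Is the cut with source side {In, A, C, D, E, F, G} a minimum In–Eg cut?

No — its capacity is 9, but the minimum cut has capacity 6.

Given cut capacity: 3 + 3 + 3 = 9.
Augment In→A→C→G→Eg: bottleneck 2, flow now 2.
Augment In→A→D→G→Eg: bottleneck 1, flow now 3.
Augment In→A→E→F→Eg: bottleneck 3, flow now 6.
No augmenting path remains; maximum flow = 6.
In the residual graph, reachable from In: {In, A, B, C, D, E, F, G}.
Min-cut edges: F→Eg (3), G→Eg (3); capacity 3 + 3 = 6.
Cut capacity 9 exceeds the max flow 6, so it is not minimum.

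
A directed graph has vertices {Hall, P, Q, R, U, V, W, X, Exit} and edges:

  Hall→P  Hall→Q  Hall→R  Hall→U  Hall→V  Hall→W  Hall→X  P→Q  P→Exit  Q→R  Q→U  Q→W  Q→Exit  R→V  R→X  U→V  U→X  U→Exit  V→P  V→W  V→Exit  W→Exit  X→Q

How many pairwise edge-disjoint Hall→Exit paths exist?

5

Assign every edge capacity 1; by Menger, the answer equals the max flow.
Path Hall→P→Exit (+1); total 1.
Path Hall→Q→Exit (+1); total 2.
Path Hall→U→Exit (+1); total 3.
Path Hall→V→Exit (+1); total 4.
Path Hall→W→Exit (+1); total 5.
No residual Hall→Exit path; max flow = 5.
Certifying cut of size 5: {P→Exit, Q→Exit, U→Exit, V→Exit, W→Exit}.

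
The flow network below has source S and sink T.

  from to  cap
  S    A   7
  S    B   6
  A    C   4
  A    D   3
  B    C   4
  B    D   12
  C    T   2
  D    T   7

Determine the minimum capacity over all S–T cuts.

Augment S→A→C→T: bottleneck 2, flow now 2.
Augment S→A→D→T: bottleneck 3, flow now 5.
Augment S→B→D→T: bottleneck 4, flow now 9.
No augmenting path remains; maximum flow = 9.
By max-flow min-cut, the minimum cut capacity equals the max flow.
In the residual graph, reachable from S: {S, A, B, C, D}.
Min-cut edges: C→T (2), D→T (7); capacity 2 + 7 = 9.

9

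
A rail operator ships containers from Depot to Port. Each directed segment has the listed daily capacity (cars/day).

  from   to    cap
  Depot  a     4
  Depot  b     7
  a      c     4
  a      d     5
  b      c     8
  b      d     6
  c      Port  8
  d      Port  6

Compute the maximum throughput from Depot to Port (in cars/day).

Augment Depot→a→c→Port: bottleneck 4, flow now 4.
Augment Depot→b→c→Port: bottleneck 4, flow now 8.
Augment Depot→b→d→Port: bottleneck 3, flow now 11.
No augmenting path remains; maximum flow = 11.
In the residual graph, reachable from Depot: {Depot}.
Min-cut edges: Depot→a (4), Depot→b (7); capacity 4 + 7 = 11.
This cut is saturated, so no flow can exceed 11.

11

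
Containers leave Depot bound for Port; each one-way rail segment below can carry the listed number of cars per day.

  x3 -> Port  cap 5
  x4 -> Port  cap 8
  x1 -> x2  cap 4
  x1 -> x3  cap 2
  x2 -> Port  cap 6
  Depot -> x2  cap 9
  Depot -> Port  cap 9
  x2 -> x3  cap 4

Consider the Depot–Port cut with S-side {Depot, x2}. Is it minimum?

No — its capacity is 19, but the minimum cut has capacity 18.

Given cut capacity: 9 + 4 + 6 = 19.
Augment Depot→Port: bottleneck 9, flow now 9.
Augment Depot→x2→Port: bottleneck 6, flow now 15.
Augment Depot→x2→x3→Port: bottleneck 3, flow now 18.
No augmenting path remains; maximum flow = 18.
In the residual graph, reachable from Depot: {Depot}.
Min-cut edges: Depot→x2 (9), Depot→Port (9); capacity 9 + 9 = 18.
Cut capacity 19 exceeds the max flow 18, so it is not minimum.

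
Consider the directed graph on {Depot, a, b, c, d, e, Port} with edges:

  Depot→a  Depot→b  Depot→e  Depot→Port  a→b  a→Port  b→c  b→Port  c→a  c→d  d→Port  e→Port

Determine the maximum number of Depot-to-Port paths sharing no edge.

Assign every edge capacity 1; by Menger, the answer equals the max flow.
Path Depot→Port (+1); total 1.
Path Depot→a→Port (+1); total 2.
Path Depot→b→Port (+1); total 3.
Path Depot→e→Port (+1); total 4.
No residual Depot→Port path; max flow = 4.
Certifying cut of size 4: {Depot→Port, Depot→a, Depot→b, Depot→e}.

4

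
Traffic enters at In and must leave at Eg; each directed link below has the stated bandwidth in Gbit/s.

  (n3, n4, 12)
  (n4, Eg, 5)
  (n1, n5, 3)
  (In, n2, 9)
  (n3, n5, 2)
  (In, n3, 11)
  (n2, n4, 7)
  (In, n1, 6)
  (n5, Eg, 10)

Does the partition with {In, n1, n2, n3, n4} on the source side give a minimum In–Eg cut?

Yes — it is a minimum cut (capacity 10).

Given cut capacity: 3 + 2 + 5 = 10.
Augment In→n1→n5→Eg: bottleneck 3, flow now 3.
Augment In→n2→n4→Eg: bottleneck 5, flow now 8.
Augment In→n3→n5→Eg: bottleneck 2, flow now 10.
No augmenting path remains; maximum flow = 10.
Cut capacity 10 equals the max flow, so it is a minimum cut.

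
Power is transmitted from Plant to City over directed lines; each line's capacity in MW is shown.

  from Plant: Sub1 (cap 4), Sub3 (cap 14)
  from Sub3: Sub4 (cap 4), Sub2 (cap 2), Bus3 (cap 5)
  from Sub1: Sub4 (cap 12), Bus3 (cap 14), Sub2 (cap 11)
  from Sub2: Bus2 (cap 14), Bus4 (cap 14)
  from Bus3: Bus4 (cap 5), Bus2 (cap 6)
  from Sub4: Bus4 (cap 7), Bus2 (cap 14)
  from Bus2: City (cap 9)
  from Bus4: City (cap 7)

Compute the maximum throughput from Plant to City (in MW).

15

Augment Plant→Sub3→Sub2→Bus2→City: bottleneck 2, flow now 2.
Augment Plant→Sub3→Bus3→Bus2→City: bottleneck 5, flow now 7.
Augment Plant→Sub3→Sub4→Bus2→City: bottleneck 2, flow now 9.
Augment Plant→Sub3→Sub4→Bus4→City: bottleneck 2, flow now 11.
Augment Plant→Sub1→Sub2→Bus4→City: bottleneck 4, flow now 15.
No augmenting path remains; maximum flow = 15.
In the residual graph, reachable from Plant: {Plant, Sub3}.
Min-cut edges: Plant→Sub1 (4), Sub3→Sub2 (2), Sub3→Bus3 (5), Sub3→Sub4 (4); capacity 4 + 2 + 5 + 4 = 15.
This cut is saturated, so no flow can exceed 15.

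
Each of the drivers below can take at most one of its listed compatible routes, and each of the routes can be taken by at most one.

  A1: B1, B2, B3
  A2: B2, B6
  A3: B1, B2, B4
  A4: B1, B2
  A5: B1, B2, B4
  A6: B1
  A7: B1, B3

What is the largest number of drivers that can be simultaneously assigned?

Unit-capacity flow: source→left, listed edges, right→sink; max matching = max flow.
Augmenting path A1→B1 (+1); matched 1.
Augmenting path A2→B2 (+1); matched 2.
Augmenting path A3→B4 (+1); matched 3.
Augmenting path A7→B3 (+1); matched 4.
Augmenting path A4→B2→A2→B6 (+1); matched 5.
No augmenting path remains; maximum matching = 5.
König certificate: {A2, B1, B2, B3, B4} is a vertex cover of size 5 (every listed pair touches it), so no matching can be larger.

5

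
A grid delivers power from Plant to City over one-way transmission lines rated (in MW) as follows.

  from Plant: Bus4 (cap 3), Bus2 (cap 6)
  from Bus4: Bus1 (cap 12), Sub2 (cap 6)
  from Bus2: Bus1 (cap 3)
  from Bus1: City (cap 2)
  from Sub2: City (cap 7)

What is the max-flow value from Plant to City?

Augment Plant→Bus4→Bus1→City: bottleneck 2, flow now 2.
Augment Plant→Bus4→Sub2→City: bottleneck 1, flow now 3.
Augment Plant→Bus2→Bus1→Bus4→Sub2→City: bottleneck 2, flow now 5. (uses reverse residual edge)
No augmenting path remains; maximum flow = 5.
In the residual graph, reachable from Plant: {Plant, Bus2, Bus1}.
Min-cut edges: Plant→Bus4 (3), Bus1→City (2); capacity 3 + 2 = 5.
This cut is saturated, so no flow can exceed 5.

5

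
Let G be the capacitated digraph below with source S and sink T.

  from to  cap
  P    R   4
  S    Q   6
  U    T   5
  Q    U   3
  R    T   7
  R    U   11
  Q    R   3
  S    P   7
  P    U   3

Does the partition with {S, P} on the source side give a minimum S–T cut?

Given cut capacity: 6 + 4 + 3 = 13.
Augment S→P→R→T: bottleneck 4, flow now 4.
Augment S→P→U→T: bottleneck 3, flow now 7.
Augment S→Q→R→T: bottleneck 3, flow now 10.
Augment S→Q→U→T: bottleneck 2, flow now 12.
No augmenting path remains; maximum flow = 12.
In the residual graph, reachable from S: {S, P, Q, U}.
Min-cut edges: P→R (4), Q→R (3), U→T (5); capacity 4 + 3 + 5 = 12.
Cut capacity 13 exceeds the max flow 12, so it is not minimum.

No — its capacity is 13, but the minimum cut has capacity 12.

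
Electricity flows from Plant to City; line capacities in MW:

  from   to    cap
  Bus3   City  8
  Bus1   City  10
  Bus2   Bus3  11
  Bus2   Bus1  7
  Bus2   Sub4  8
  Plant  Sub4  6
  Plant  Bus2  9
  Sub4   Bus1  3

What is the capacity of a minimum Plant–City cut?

12

Augment Plant→Sub4→Bus1→City: bottleneck 3, flow now 3.
Augment Plant→Bus2→Bus1→City: bottleneck 7, flow now 10.
Augment Plant→Bus2→Bus3→City: bottleneck 2, flow now 12.
No augmenting path remains; maximum flow = 12.
By max-flow min-cut, the minimum cut capacity equals the max flow.
In the residual graph, reachable from Plant: {Plant, Sub4}.
Min-cut edges: Plant→Bus2 (9), Sub4→Bus1 (3); capacity 9 + 3 = 12.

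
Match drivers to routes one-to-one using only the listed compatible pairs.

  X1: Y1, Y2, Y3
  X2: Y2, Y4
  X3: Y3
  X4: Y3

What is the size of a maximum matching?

Unit-capacity flow: source→left, listed edges, right→sink; max matching = max flow.
Augmenting path X1→Y1 (+1); matched 1.
Augmenting path X2→Y2 (+1); matched 2.
Augmenting path X3→Y3 (+1); matched 3.
No augmenting path remains; maximum matching = 3.
König certificate: {X1, X2, Y3} is a vertex cover of size 3 (every listed pair touches it), so no matching can be larger.

3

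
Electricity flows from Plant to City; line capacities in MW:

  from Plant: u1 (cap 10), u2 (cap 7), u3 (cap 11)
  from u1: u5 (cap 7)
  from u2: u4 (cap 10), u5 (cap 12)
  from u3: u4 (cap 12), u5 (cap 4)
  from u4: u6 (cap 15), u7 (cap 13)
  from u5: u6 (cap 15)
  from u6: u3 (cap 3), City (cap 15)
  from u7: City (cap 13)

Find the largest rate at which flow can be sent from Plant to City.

Augment Plant→u1→u5→u6→City: bottleneck 7, flow now 7.
Augment Plant→u2→u4→u6→City: bottleneck 7, flow now 14.
Augment Plant→u3→u4→u6→City: bottleneck 1, flow now 15.
Augment Plant→u3→u4→u7→City: bottleneck 10, flow now 25.
No augmenting path remains; maximum flow = 25.
In the residual graph, reachable from Plant: {Plant, u1}.
Min-cut edges: Plant→u2 (7), Plant→u3 (11), u1→u5 (7); capacity 7 + 11 + 7 = 25.
This cut is saturated, so no flow can exceed 25.

25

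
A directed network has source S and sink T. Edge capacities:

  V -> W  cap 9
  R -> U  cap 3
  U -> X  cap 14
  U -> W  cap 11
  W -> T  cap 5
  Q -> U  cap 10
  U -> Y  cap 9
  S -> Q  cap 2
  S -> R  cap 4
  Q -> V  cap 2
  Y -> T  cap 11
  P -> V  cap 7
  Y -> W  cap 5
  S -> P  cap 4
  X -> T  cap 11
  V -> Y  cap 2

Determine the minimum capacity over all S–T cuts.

Augment S→P→V→W→T: bottleneck 4, flow now 4.
Augment S→Q→U→W→T: bottleneck 1, flow now 5.
Augment S→Q→U→X→T: bottleneck 1, flow now 6.
Augment S→R→U→X→T: bottleneck 3, flow now 9.
No augmenting path remains; maximum flow = 9.
By max-flow min-cut, the minimum cut capacity equals the max flow.
In the residual graph, reachable from S: {S, R}.
Min-cut edges: S→P (4), S→Q (2), R→U (3); capacity 4 + 2 + 3 = 9.

9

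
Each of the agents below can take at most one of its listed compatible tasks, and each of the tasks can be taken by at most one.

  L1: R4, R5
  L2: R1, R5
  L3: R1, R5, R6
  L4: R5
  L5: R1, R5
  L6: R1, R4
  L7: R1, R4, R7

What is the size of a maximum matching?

5

Unit-capacity flow: source→left, listed edges, right→sink; max matching = max flow.
Augmenting path L1→R4 (+1); matched 1.
Augmenting path L2→R1 (+1); matched 2.
Augmenting path L3→R5 (+1); matched 3.
Augmenting path L7→R7 (+1); matched 4.
Augmenting path L4→R5→L3→R6 (+1); matched 5.
No augmenting path remains; maximum matching = 5.
König certificate: {L3, L7, R1, R4, R5} is a vertex cover of size 5 (every listed pair touches it), so no matching can be larger.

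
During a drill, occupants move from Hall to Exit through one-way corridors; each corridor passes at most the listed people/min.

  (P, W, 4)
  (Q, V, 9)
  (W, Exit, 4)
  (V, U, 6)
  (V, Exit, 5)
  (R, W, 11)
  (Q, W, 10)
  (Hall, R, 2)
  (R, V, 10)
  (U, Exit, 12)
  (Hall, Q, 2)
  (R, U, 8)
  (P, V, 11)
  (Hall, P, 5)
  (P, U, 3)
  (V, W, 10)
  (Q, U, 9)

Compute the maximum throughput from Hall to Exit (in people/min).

9

Augment Hall→P→U→Exit: bottleneck 3, flow now 3.
Augment Hall→P→V→Exit: bottleneck 2, flow now 5.
Augment Hall→Q→U→Exit: bottleneck 2, flow now 7.
Augment Hall→R→U→Exit: bottleneck 2, flow now 9.
No augmenting path remains; maximum flow = 9.
In the residual graph, reachable from Hall: {Hall}.
Min-cut edges: Hall→P (5), Hall→Q (2), Hall→R (2); capacity 5 + 2 + 2 = 9.
This cut is saturated, so no flow can exceed 9.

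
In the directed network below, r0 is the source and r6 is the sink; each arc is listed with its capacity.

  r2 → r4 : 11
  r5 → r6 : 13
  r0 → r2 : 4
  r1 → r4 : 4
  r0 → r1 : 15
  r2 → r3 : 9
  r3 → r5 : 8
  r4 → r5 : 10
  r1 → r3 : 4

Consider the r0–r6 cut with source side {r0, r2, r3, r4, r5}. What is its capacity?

28

Edges leaving {r0, r2, r3, r4, r5}: r0→r1 (15), r5→r6 (13).
Cut capacity = 15 + 13 = 28.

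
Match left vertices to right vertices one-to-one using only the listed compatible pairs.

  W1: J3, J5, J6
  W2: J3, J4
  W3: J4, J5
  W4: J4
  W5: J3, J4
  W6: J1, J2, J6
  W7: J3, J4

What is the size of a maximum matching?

Unit-capacity flow: source→left, listed edges, right→sink; max matching = max flow.
Augmenting path W1→J3 (+1); matched 1.
Augmenting path W2→J4 (+1); matched 2.
Augmenting path W3→J5 (+1); matched 3.
Augmenting path W6→J1 (+1); matched 4.
Augmenting path W5→J3→W1→J6 (+1); matched 5.
No augmenting path remains; maximum matching = 5.
König certificate: {W1, W3, W6, J3, J4} is a vertex cover of size 5 (every listed pair touches it), so no matching can be larger.

5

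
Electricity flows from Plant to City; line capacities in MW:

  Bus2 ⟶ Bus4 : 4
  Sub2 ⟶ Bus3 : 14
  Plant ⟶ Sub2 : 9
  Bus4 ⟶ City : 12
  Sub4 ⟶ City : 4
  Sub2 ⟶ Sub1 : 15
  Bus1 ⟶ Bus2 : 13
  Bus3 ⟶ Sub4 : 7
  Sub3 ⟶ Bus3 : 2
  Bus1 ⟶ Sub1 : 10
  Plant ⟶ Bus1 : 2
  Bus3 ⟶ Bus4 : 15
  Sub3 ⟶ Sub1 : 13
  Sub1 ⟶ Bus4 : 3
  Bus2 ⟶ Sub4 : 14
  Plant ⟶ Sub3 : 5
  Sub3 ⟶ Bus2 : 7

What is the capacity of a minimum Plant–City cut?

16

Augment Plant→Sub3→Sub1→Bus4→City: bottleneck 3, flow now 3.
Augment Plant→Sub3→Bus3→Bus4→City: bottleneck 2, flow now 5.
Augment Plant→Bus1→Bus2→Bus4→City: bottleneck 2, flow now 7.
Augment Plant→Sub2→Bus3→Bus4→City: bottleneck 5, flow now 12.
Augment Plant→Sub2→Bus3→Sub4→City: bottleneck 4, flow now 16.
No augmenting path remains; maximum flow = 16.
By max-flow min-cut, the minimum cut capacity equals the max flow.
In the residual graph, reachable from Plant: {Plant}.
Min-cut edges: Plant→Sub3 (5), Plant→Bus1 (2), Plant→Sub2 (9); capacity 5 + 2 + 9 = 16.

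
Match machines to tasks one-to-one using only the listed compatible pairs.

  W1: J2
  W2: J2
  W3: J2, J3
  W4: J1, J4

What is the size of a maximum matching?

Unit-capacity flow: source→left, listed edges, right→sink; max matching = max flow.
Augmenting path W1→J2 (+1); matched 1.
Augmenting path W3→J3 (+1); matched 2.
Augmenting path W4→J1 (+1); matched 3.
No augmenting path remains; maximum matching = 3.
König certificate: {W3, W4, J2} is a vertex cover of size 3 (every listed pair touches it), so no matching can be larger.

3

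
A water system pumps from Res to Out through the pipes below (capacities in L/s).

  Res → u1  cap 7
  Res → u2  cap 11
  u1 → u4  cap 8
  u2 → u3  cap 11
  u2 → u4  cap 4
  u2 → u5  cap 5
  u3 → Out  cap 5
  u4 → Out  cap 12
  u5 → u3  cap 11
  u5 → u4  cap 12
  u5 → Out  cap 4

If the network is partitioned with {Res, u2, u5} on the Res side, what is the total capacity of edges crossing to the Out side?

Edges leaving {Res, u2, u5}: Res→u1 (7), u2→u3 (11), u2→u4 (4), u5→u3 (11), u5→u4 (12), u5→Out (4).
Cut capacity = 7 + 11 + 4 + 11 + 12 + 4 = 49.

49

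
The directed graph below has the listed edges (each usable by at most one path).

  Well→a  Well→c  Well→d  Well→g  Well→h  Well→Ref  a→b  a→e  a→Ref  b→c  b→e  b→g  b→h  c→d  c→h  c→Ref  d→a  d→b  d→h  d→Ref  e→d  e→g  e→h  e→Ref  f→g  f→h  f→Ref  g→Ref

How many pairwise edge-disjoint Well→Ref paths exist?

Assign every edge capacity 1; by Menger, the answer equals the max flow.
Path Well→Ref (+1); total 1.
Path Well→a→Ref (+1); total 2.
Path Well→c→Ref (+1); total 3.
Path Well→d→Ref (+1); total 4.
Path Well→g→Ref (+1); total 5.
No residual Well→Ref path; max flow = 5.
Certifying cut of size 5: {Well→Ref, Well→a, Well→c, Well→d, Well→g}.

5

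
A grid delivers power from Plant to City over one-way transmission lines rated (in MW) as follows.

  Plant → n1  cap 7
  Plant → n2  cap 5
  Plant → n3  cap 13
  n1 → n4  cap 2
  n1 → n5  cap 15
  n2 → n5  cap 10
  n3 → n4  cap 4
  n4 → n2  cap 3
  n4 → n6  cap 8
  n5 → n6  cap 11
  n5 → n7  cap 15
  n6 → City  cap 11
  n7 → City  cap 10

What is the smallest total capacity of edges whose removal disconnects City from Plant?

Augment Plant→n1→n4→n6→City: bottleneck 2, flow now 2.
Augment Plant→n1→n5→n6→City: bottleneck 5, flow now 7.
Augment Plant→n2→n5→n6→City: bottleneck 4, flow now 11.
Augment Plant→n2→n5→n7→City: bottleneck 1, flow now 12.
Augment Plant→n3→n4→n1→n5→n7→City: bottleneck 2, flow now 14. (uses reverse residual edge)
Augment Plant→n3→n4→n2→n5→n7→City: bottleneck 2, flow now 16.
No augmenting path remains; maximum flow = 16.
By max-flow min-cut, the minimum cut capacity equals the max flow.
In the residual graph, reachable from Plant: {Plant, n3}.
Min-cut edges: Plant→n1 (7), Plant→n2 (5), n3→n4 (4); capacity 7 + 5 + 4 = 16.

16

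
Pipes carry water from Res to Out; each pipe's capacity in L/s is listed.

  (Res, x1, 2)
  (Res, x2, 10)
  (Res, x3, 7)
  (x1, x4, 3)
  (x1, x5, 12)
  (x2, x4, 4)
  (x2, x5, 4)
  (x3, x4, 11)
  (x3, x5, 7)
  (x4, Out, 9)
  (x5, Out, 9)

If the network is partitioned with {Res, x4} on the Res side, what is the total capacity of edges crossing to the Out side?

28

Edges leaving {Res, x4}: Res→x1 (2), Res→x2 (10), Res→x3 (7), x4→Out (9).
Cut capacity = 2 + 10 + 7 + 9 = 28.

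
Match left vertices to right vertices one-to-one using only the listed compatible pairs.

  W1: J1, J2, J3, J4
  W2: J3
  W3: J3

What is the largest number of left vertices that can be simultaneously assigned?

2

Unit-capacity flow: source→left, listed edges, right→sink; max matching = max flow.
Augmenting path W1→J1 (+1); matched 1.
Augmenting path W2→J3 (+1); matched 2.
No augmenting path remains; maximum matching = 2.
König certificate: {W1, J3} is a vertex cover of size 2 (every listed pair touches it), so no matching can be larger.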